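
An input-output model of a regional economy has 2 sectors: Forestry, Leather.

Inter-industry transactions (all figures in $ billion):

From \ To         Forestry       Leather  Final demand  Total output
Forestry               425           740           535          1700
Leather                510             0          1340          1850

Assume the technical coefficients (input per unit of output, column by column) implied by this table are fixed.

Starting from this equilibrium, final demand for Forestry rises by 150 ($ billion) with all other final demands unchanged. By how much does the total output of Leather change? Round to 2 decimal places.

Δx_L = 71.43

Technical coefficients a_ij = z_ij / X_j:
  a_FF = 425/1700 = 0.25, a_LF = 510/1700 = 0.30
  a_FL = 740/1850 = 0.40, a_LL = 0/1850 = 0.00
I − A =
  [   0.75    -0.40]
  [  -0.30     1.00]
det(I−A) = (0.75)(1.00) − (-0.40)(-0.30) = 0.6300
adj(I−A) = [[1.00, 0.40], [0.30, 0.75]]
(I − A)⁻¹ = adj(I−A) / det(I−A) ≈
  [   1.5873     0.6349]
  [   0.4762     1.1905]
Δx = (I − A)⁻¹ Δd with Δd having +150 in the Forestry component and 0 elsewhere.
So Δx_L = L_LF · (+150), where L_LF = adj(I−A)_LF / det(I−A) = 0.30 / 0.6300.
Δx_L = 0.30 × (+150) / 0.6300 = 45.00 / 0.6300 ≈ 71.43.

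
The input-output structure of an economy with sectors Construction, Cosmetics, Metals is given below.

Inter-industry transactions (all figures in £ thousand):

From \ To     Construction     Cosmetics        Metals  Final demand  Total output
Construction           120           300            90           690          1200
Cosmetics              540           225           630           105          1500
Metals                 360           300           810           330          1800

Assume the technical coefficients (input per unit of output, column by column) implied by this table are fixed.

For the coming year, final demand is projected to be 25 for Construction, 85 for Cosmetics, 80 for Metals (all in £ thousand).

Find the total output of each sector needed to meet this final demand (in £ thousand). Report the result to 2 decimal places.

x_1 = 107.92, x_2 = 283.75, x_3 = 307.50

Technical coefficients a_ij = z_ij / X_j:
  a_11 = 120/1200 = 0.10, a_21 = 540/1200 = 0.45, a_31 = 360/1200 = 0.30
  a_12 = 300/1500 = 0.20, a_22 = 225/1500 = 0.15, a_32 = 300/1500 = 0.20
  a_13 = 90/1800 = 0.05, a_23 = 630/1800 = 0.35, a_33 = 810/1800 = 0.45
I − A =
  [   0.90    -0.20    -0.05]
  [  -0.45     0.85    -0.35]
  [  -0.30    -0.20     0.55]
Cofactors of I−A, C_ij = (−1)^(i+j)·(minor ij) (rows/columns in the sector order above):
  C_11 = (0.85)(0.55) − (-0.35)(-0.20) = 0.3975
  C_12 = −[(-0.45)(0.55) − (-0.35)(-0.30)] = 0.3525
  C_13 = (-0.45)(-0.20) − (0.85)(-0.30) = 0.3450
  C_21 = −[(-0.20)(0.55) − (-0.05)(-0.20)] = 0.1200
  C_22 = (0.90)(0.55) − (-0.05)(-0.30) = 0.4800
  C_23 = −[(0.90)(-0.20) − (-0.20)(-0.30)] = 0.2400
  C_31 = (-0.20)(-0.35) − (-0.05)(0.85) = 0.1125
  C_32 = −[(0.90)(-0.35) − (-0.05)(-0.45)] = 0.3375
  C_33 = (0.90)(0.85) − (-0.20)(-0.45) = 0.6750
det(I−A) = Σ_j (I−A)_1j·C_1j = (0.90)(0.3975) + (-0.20)(0.3525) + (-0.05)(0.3450) = 0.2700
adj(I−A) = Cᵀ =
  [ 0.3975   0.1200   0.1125]
  [ 0.3525   0.4800   0.3375]
  [ 0.3450   0.2400   0.6750]
(I − A)⁻¹ = adj(I−A) / det(I−A) ≈
  [   1.4722     0.4444     0.4167]
  [   1.3056     1.7778     1.2500]
  [   1.2778     0.8889     2.5000]
x = (I − A)⁻¹ d = adj(I−A)·d / det(I−A), with det(I−A) = 0.2700:
  x_1 = (0.3975·25 + 0.1200·85 + 0.1125·80) / 0.2700 = 29.1375 / 0.2700 ≈ 107.92
  x_2 = (0.3525·25 + 0.4800·85 + 0.3375·80) / 0.2700 = 76.6125 / 0.2700 = 283.75
  x_3 = (0.3450·25 + 0.2400·85 + 0.6750·80) / 0.2700 = 83.025 / 0.2700 = 307.50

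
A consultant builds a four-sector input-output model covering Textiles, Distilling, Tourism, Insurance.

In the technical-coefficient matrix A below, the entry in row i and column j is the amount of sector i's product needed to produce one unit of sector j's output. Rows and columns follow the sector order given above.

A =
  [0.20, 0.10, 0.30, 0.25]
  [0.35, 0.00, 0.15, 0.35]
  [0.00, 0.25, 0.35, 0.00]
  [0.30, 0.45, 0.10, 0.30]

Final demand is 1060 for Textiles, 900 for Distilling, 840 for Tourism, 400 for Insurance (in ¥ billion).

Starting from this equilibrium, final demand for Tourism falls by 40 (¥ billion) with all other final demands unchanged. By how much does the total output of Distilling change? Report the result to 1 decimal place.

Δx_2 = -65.3

I − A =
  [   0.80    -0.10    -0.30    -0.25]
  [  -0.35     1.00    -0.15    -0.35]
  [   0.00    -0.25     0.65     0.00]
  [  -0.30    -0.45    -0.10     0.70]
Compute the cofactors C_ij = (−1)^(i+j)·(3×3 minor ij) of I−A; the adjugate is their transpose:
adj(I−A) = Cᵀ =
  [ 0.317625   0.177375   0.218625   0.202125]
  [ 0.227500   0.315250   0.214500   0.238875]
  [ 0.087500   0.121250   0.284625   0.091875]
  [ 0.294875   0.296000   0.272250   0.441000]
det(I−A) = Σ_j (I−A)_1j·C_1j = (0.80)(0.317625) + (-0.10)(0.227500) + (-0.30)(0.087500) + (-0.25)(0.294875) = 0.13138125
(I − A)⁻¹ = adj(I−A) / det(I−A) ≈
  [   2.4176     1.3501     1.6641     1.5385]
  [   1.7316     2.3995     1.6327     1.8182]
  [   0.6660     0.9229     2.1664     0.6993]
  [   2.2444     2.2530     2.0722     3.3566]
Δx = (I − A)⁻¹ Δd with Δd having -40 in the Tourism component and 0 elsewhere.
So Δx_2 = L_23 · (-40), where L_23 = adj(I−A)_23 / det(I−A) = 0.214500 / 0.13138125.
Δx_2 = 0.214500 × (-40) / 0.13138125 = -8.58 / 0.13138125 ≈ -65.3.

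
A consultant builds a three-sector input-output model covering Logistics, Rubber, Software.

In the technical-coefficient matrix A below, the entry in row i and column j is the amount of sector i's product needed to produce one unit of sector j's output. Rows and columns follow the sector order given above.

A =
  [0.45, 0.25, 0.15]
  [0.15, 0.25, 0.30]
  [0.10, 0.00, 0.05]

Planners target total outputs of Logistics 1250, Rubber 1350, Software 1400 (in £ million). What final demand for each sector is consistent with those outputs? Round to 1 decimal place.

d_L = 140.0, d_R = 405.0, d_S = 1205.0

I − A =
  [   0.55    -0.25    -0.15]
  [  -0.15     0.75    -0.30]
  [  -0.10     0.00     0.95]
d = (I − A) x:
  d_L = (+0.55)·1250 + (-0.25)·1350 + (-0.15)·1400 = 140.0
  d_R = (-0.15)·1250 + (+0.75)·1350 + (-0.30)·1400 = 405.0
  d_S = (-0.10)·1250 + (+0.00)·1350 + (+0.95)·1400 = 1205.0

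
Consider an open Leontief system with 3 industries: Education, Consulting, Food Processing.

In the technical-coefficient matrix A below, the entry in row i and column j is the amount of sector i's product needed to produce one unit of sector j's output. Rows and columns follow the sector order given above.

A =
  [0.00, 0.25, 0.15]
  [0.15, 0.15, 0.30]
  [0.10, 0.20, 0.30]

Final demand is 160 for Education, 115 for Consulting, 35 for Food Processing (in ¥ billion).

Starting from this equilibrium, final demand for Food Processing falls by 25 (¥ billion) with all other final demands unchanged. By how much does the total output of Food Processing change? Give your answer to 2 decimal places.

I − A =
  [   1.00    -0.25    -0.15]
  [  -0.15     0.85    -0.30]
  [  -0.10    -0.20     0.70]
Cofactors of I−A, C_ij = (−1)^(i+j)·(minor ij) (rows/columns in the sector order above):
  C_11 = (0.85)(0.70) − (-0.30)(-0.20) = 0.5350
  C_12 = −[(-0.15)(0.70) − (-0.30)(-0.10)] = 0.1350
  C_13 = (-0.15)(-0.20) − (0.85)(-0.10) = 0.1150
  C_21 = −[(-0.25)(0.70) − (-0.15)(-0.20)] = 0.2050
  C_22 = (1.00)(0.70) − (-0.15)(-0.10) = 0.6850
  C_23 = −[(1.00)(-0.20) − (-0.25)(-0.10)] = 0.2250
  C_31 = (-0.25)(-0.30) − (-0.15)(0.85) = 0.2025
  C_32 = −[(1.00)(-0.30) − (-0.15)(-0.15)] = 0.3225
  C_33 = (1.00)(0.85) − (-0.25)(-0.15) = 0.8125
det(I−A) = Σ_j (I−A)_1j·C_1j = (1.00)(0.5350) + (-0.25)(0.1350) + (-0.15)(0.1150) = 0.4840
adj(I−A) = Cᵀ =
  [ 0.5350   0.2050   0.2025]
  [ 0.1350   0.6850   0.3225]
  [ 0.1150   0.2250   0.8125]
(I − A)⁻¹ = adj(I−A) / det(I−A) ≈
  [   1.1054     0.4236     0.4184]
  [   0.2789     1.4153     0.6663]
  [   0.2376     0.4649     1.6787]
Δx = (I − A)⁻¹ Δd with Δd having -25 in the Food Processing component and 0 elsewhere.
So Δx_3 = L_33 · (-25), where L_33 = adj(I−A)_33 / det(I−A) = 0.8125 / 0.4840.
Δx_3 = 0.8125 × (-25) / 0.4840 = -20.3125 / 0.4840 ≈ -41.97.

Δx_3 = -41.97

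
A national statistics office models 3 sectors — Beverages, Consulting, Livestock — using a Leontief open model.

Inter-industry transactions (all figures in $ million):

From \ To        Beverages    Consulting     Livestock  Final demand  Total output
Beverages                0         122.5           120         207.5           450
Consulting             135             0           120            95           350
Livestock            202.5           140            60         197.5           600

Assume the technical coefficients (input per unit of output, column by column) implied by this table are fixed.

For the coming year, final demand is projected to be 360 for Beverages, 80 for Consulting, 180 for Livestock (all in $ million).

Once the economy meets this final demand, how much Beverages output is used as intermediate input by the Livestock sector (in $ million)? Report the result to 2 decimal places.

z_13 = 141.69

Technical coefficients a_ij = z_ij / X_j:
  a_11 = 0/450 = 0.00, a_21 = 135/450 = 0.30, a_31 = 202.5/450 = 0.45
  a_12 = 122.5/350 = 0.35, a_22 = 0/350 = 0.00, a_32 = 140/350 = 0.40
  a_13 = 120/600 = 0.20, a_23 = 120/600 = 0.20, a_33 = 60/600 = 0.10
I − A =
  [   1.00    -0.35    -0.20]
  [  -0.30     1.00    -0.20]
  [  -0.45    -0.40     0.90]
Cofactors of I−A, C_ij = (−1)^(i+j)·(minor ij) (rows/columns in the sector order above):
  C_11 = (1.00)(0.90) − (-0.20)(-0.40) = 0.8200
  C_12 = −[(-0.30)(0.90) − (-0.20)(-0.45)] = 0.3600
  C_13 = (-0.30)(-0.40) − (1.00)(-0.45) = 0.5700
  C_21 = −[(-0.35)(0.90) − (-0.20)(-0.40)] = 0.3950
  C_22 = (1.00)(0.90) − (-0.20)(-0.45) = 0.8100
  C_23 = −[(1.00)(-0.40) − (-0.35)(-0.45)] = 0.5575
  C_31 = (-0.35)(-0.20) − (-0.20)(1.00) = 0.2700
  C_32 = −[(1.00)(-0.20) − (-0.20)(-0.30)] = 0.2600
  C_33 = (1.00)(1.00) − (-0.35)(-0.30) = 0.8950
det(I−A) = Σ_j (I−A)_1j·C_1j = (1.00)(0.8200) + (-0.35)(0.3600) + (-0.20)(0.5700) = 0.5800
adj(I−A) = Cᵀ =
  [ 0.8200   0.3950   0.2700]
  [ 0.3600   0.8100   0.2600]
  [ 0.5700   0.5575   0.8950]
(I − A)⁻¹ = adj(I−A) / det(I−A) ≈
  [   1.4138     0.6810     0.4655]
  [   0.6207     1.3966     0.4483]
  [   0.9828     0.9612     1.5431]
First solve x = (I − A)⁻¹ d = adj(I−A)·d / det(I−A); in particular x_3 = (0.5700·360 + 0.5575·80 + 0.8950·180) / 0.5800 = 410.90 / 0.5800 ≈ 708.4483.
Intermediate flow from 1 to 3: z_13 = a_13 · x_3 = 0.20 × 410.90 / 0.5800 = 82.18 / 0.5800 ≈ 141.69.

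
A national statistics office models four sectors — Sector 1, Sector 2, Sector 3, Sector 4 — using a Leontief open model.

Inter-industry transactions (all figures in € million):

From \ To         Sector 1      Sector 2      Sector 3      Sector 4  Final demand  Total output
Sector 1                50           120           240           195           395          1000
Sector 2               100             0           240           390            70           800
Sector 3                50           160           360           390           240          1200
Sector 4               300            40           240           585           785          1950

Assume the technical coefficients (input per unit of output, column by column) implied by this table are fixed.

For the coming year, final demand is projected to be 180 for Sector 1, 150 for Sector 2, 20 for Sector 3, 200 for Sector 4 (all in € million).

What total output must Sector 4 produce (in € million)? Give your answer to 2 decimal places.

Technical coefficients a_ij = z_ij / X_j:
  a_11 = 50/1000 = 0.05, a_21 = 100/1000 = 0.10, a_31 = 50/1000 = 0.05, a_41 = 300/1000 = 0.30
  a_12 = 120/800 = 0.15, a_22 = 0/800 = 0.00, a_32 = 160/800 = 0.20, a_42 = 40/800 = 0.05
  a_13 = 240/1200 = 0.20, a_23 = 240/1200 = 0.20, a_33 = 360/1200 = 0.30, a_43 = 240/1200 = 0.20
  a_14 = 195/1950 = 0.10, a_24 = 390/1950 = 0.20, a_34 = 390/1950 = 0.20, a_44 = 585/1950 = 0.30
I − A =
  [   0.95    -0.15    -0.20    -0.10]
  [  -0.10     1.00    -0.20    -0.20]
  [  -0.05    -0.20     0.70    -0.20]
  [  -0.30    -0.05    -0.20     0.70]
Compute the cofactors C_ij = (−1)^(i+j)·(3×3 minor ij) of I−A; the adjugate is their transpose:
adj(I−A) = Cᵀ =
  [ 0.40500   0.10500   0.18600   0.14100]
  [ 0.10800   0.38650   0.19300   0.18100]
  [ 0.12150   0.15100   0.60550   0.23350]
  [ 0.21600   0.11575   0.26650   0.60100]
det(I−A) = Σ_j (I−A)_1j·C_1j = (0.95)(0.40500) + (-0.15)(0.10800) + (-0.20)(0.12150) + (-0.10)(0.21600) = 0.32265
(I − A)⁻¹ = adj(I−A) / det(I−A) ≈
  [   1.2552     0.3254     0.5765     0.4370]
  [   0.3347     1.1979     0.5982     0.5610]
  [   0.3766     0.4680     1.8766     0.7237]
  [   0.6695     0.3587     0.8260     1.8627]
x = (I − A)⁻¹ d = adj(I−A)·d / det(I−A), with det(I−A) = 0.32265:
  x_1 = (0.40500·180 + 0.10500·150 + 0.18600·20 + 0.14100·200) / 0.32265 = 120.57 / 0.32265 ≈ 373.69
  x_2 = (0.10800·180 + 0.38650·150 + 0.19300·20 + 0.18100·200) / 0.32265 = 117.475 / 0.32265 ≈ 364.09
  x_3 = (0.12150·180 + 0.15100·150 + 0.60550·20 + 0.23350·200) / 0.32265 = 103.33 / 0.32265 ≈ 320.25
  x_4 = (0.21600·180 + 0.11575·150 + 0.26650·20 + 0.60100·200) / 0.32265 = 181.7725 / 0.32265 ≈ 563.37

x_4 = 563.37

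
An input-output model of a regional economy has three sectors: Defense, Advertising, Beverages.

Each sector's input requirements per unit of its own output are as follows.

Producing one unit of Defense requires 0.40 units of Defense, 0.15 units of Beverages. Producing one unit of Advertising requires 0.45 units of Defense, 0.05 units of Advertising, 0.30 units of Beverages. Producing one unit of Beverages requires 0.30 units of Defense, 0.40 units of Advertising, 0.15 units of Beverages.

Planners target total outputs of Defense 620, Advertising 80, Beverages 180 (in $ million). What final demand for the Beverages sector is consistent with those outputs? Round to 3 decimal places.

d_B = 36.000

I − A =
  [   0.60    -0.45    -0.30]
  [   0.00     0.95    -0.40]
  [  -0.15    -0.30     0.85]
d = (I − A) x:
  d_D = (+0.60)·620 + (-0.45)·80 + (-0.30)·180 = 282.000
  d_A = (+0.00)·620 + (+0.95)·80 + (-0.40)·180 = 4.000
  d_B = (-0.15)·620 + (-0.30)·80 + (+0.85)·180 = 36.000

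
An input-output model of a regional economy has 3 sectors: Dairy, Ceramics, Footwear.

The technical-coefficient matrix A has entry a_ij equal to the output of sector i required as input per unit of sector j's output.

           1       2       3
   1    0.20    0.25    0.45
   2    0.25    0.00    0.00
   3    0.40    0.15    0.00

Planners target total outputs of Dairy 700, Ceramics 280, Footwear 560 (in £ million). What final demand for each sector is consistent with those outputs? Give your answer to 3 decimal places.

I − A =
  [   0.80    -0.25    -0.45]
  [  -0.25     1.00     0.00]
  [  -0.40    -0.15     1.00]
d = (I − A) x:
  d_1 = (+0.80)·700 + (-0.25)·280 + (-0.45)·560 = 238.000
  d_2 = (-0.25)·700 + (+1.00)·280 + (+0.00)·560 = 105.000
  d_3 = (-0.40)·700 + (-0.15)·280 + (+1.00)·560 = 238.000

d_1 = 238.000, d_2 = 105.000, d_3 = 238.000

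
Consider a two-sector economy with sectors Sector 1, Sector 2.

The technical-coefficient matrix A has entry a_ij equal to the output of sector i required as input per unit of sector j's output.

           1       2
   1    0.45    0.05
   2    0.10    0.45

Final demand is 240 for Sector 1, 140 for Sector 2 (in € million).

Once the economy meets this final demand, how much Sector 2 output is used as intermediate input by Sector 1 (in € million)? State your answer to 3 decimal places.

z_21 = 46.723

I − A =
  [   0.55    -0.05]
  [  -0.10     0.55]
det(I−A) = (0.55)(0.55) − (-0.05)(-0.10) = 0.2975
adj(I−A) = [[0.55, 0.05], [0.10, 0.55]]
(I − A)⁻¹ = adj(I−A) / det(I−A) ≈
  [   1.8487     0.1681]
  [   0.3361     1.8487]
First solve x = (I − A)⁻¹ d = adj(I−A)·d / det(I−A); in particular x_1 = (0.55·240 + 0.05·140) / 0.2975 = 139.00 / 0.2975 ≈ 467.22689.
Intermediate flow from 2 to 1: z_21 = a_21 · x_1 = 0.10 × 139.00 / 0.2975 = 13.90 / 0.2975 ≈ 46.723.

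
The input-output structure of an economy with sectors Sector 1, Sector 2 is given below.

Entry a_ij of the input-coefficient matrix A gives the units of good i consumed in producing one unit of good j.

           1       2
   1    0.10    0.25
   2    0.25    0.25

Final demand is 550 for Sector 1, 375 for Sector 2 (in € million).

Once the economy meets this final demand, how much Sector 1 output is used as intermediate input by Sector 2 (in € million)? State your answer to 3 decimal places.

I − A =
  [   0.90    -0.25]
  [  -0.25     0.75]
det(I−A) = (0.90)(0.75) − (-0.25)(-0.25) = 0.6125
adj(I−A) = [[0.75, 0.25], [0.25, 0.90]]
(I − A)⁻¹ = adj(I−A) / det(I−A) ≈
  [   1.2245     0.4082]
  [   0.4082     1.4694]
First solve x = (I − A)⁻¹ d = adj(I−A)·d / det(I−A); in particular x_2 = (0.25·550 + 0.90·375) / 0.6125 = 475.00 / 0.6125 ≈ 775.51020.
Intermediate flow from 1 to 2: z_12 = a_12 · x_2 = 0.25 × 475.00 / 0.6125 = 118.75 / 0.6125 ≈ 193.878.

z_12 = 193.878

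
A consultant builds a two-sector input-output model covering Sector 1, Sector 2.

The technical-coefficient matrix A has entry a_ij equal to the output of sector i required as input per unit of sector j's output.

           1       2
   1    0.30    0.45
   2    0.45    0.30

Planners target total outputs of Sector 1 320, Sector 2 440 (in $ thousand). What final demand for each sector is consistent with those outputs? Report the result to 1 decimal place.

I − A =
  [   0.70    -0.45]
  [  -0.45     0.70]
d = (I − A) x:
  d_1 = (+0.70)·320 + (-0.45)·440 = 26.0
  d_2 = (-0.45)·320 + (+0.70)·440 = 164.0

d_1 = 26.0, d_2 = 164.0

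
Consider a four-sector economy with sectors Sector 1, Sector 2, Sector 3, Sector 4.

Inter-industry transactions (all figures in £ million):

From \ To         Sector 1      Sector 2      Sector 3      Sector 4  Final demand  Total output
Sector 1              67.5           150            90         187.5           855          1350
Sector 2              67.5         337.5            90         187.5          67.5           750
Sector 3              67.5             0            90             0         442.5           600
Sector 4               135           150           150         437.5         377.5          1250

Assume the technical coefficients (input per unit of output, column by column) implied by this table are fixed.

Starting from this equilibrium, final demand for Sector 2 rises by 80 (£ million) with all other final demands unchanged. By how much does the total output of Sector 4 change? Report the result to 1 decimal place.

Δx_4 = 59.1

Technical coefficients a_ij = z_ij / X_j:
  a_11 = 67.5/1350 = 0.05, a_21 = 67.5/1350 = 0.05, a_31 = 67.5/1350 = 0.05, a_41 = 135/1350 = 0.10
  a_12 = 150/750 = 0.20, a_22 = 337.5/750 = 0.45, a_32 = 0/750 = 0.00, a_42 = 150/750 = 0.20
  a_13 = 90/600 = 0.15, a_23 = 90/600 = 0.15, a_33 = 90/600 = 0.15, a_43 = 150/600 = 0.25
  a_14 = 187.5/1250 = 0.15, a_24 = 187.5/1250 = 0.15, a_34 = 0/1250 = 0.00, a_44 = 437.5/1250 = 0.35
I − A =
  [   0.95    -0.20    -0.15    -0.15]
  [  -0.05     0.55    -0.15    -0.15]
  [  -0.05     0.00     0.85     0.00]
  [  -0.10    -0.20    -0.25     0.65]
Compute the cofactors C_ij = (−1)^(i+j)·(3×3 minor ij) of I−A; the adjugate is their transpose:
adj(I−A) = Cᵀ =
  [ 0.278375   0.136000   0.101250   0.095625]
  [ 0.047125   0.505375   0.135000   0.127500]
  [ 0.016375   0.008000   0.291875   0.005625]
  [ 0.063625   0.179500   0.169375   0.430000]
det(I−A) = Σ_j (I−A)_1j·C_1j = (0.95)(0.278375) + (-0.20)(0.047125) + (-0.15)(0.016375) + (-0.15)(0.063625) = 0.24303125
(I − A)⁻¹ = adj(I−A) / det(I−A) ≈
  [   1.1454     0.5596     0.4166     0.3935]
  [   0.1939     2.0795     0.5555     0.5246]
  [   0.0674     0.0329     1.2010     0.0231]
  [   0.2618     0.7386     0.6969     1.7693]
Δx = (I − A)⁻¹ Δd with Δd having +80 in the Sector 2 component and 0 elsewhere.
So Δx_4 = L_42 · (+80), where L_42 = adj(I−A)_42 / det(I−A) = 0.179500 / 0.24303125.
Δx_4 = 0.179500 × (+80) / 0.24303125 = 14.36 / 0.24303125 ≈ 59.1.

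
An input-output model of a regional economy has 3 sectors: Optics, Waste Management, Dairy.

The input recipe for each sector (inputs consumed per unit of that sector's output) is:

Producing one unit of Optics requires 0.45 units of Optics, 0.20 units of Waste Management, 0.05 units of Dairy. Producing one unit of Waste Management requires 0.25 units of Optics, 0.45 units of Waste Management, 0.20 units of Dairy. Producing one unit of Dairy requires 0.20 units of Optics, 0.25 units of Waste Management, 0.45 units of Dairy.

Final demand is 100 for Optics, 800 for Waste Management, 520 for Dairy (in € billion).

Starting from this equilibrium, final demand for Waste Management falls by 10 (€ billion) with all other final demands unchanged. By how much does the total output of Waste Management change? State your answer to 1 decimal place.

Δx_2 = -30.9

I − A =
  [   0.55    -0.25    -0.20]
  [  -0.20     0.55    -0.25]
  [  -0.05    -0.20     0.55]
Cofactors of I−A, C_ij = (−1)^(i+j)·(minor ij) (rows/columns in the sector order above):
  C_11 = (0.55)(0.55) − (-0.25)(-0.20) = 0.2525
  C_12 = −[(-0.20)(0.55) − (-0.25)(-0.05)] = 0.1225
  C_13 = (-0.20)(-0.20) − (0.55)(-0.05) = 0.0675
  C_21 = −[(-0.25)(0.55) − (-0.20)(-0.20)] = 0.1775
  C_22 = (0.55)(0.55) − (-0.20)(-0.05) = 0.2925
  C_23 = −[(0.55)(-0.20) − (-0.25)(-0.05)] = 0.1225
  C_31 = (-0.25)(-0.25) − (-0.20)(0.55) = 0.1725
  C_32 = −[(0.55)(-0.25) − (-0.20)(-0.20)] = 0.1775
  C_33 = (0.55)(0.55) − (-0.25)(-0.20) = 0.2525
det(I−A) = Σ_j (I−A)_1j·C_1j = (0.55)(0.2525) + (-0.25)(0.1225) + (-0.20)(0.0675) = 0.09475
adj(I−A) = Cᵀ =
  [ 0.2525   0.1775   0.1725]
  [ 0.1225   0.2925   0.1775]
  [ 0.0675   0.1225   0.2525]
(I − A)⁻¹ = adj(I−A) / det(I−A) ≈
  [   2.6649     1.8734     1.8206]
  [   1.2929     3.0871     1.8734]
  [   0.7124     1.2929     2.6649]
Δx = (I − A)⁻¹ Δd with Δd having -10 in the Waste Management component and 0 elsewhere.
So Δx_2 = L_22 · (-10), where L_22 = adj(I−A)_22 / det(I−A) = 0.2925 / 0.09475.
Δx_2 = 0.2925 × (-10) / 0.09475 = -2.925 / 0.09475 ≈ -30.9.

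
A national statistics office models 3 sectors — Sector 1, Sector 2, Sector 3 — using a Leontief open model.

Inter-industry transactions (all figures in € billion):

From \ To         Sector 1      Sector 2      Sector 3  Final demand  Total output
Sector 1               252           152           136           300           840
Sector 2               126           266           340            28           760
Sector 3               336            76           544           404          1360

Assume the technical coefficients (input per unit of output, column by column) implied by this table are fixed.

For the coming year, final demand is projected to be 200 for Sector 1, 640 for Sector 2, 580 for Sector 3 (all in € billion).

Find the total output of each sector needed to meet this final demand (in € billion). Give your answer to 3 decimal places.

Technical coefficients a_ij = z_ij / X_j:
  a_11 = 252/840 = 0.30, a_21 = 126/840 = 0.15, a_31 = 336/840 = 0.40
  a_12 = 152/760 = 0.20, a_22 = 266/760 = 0.35, a_32 = 76/760 = 0.10
  a_13 = 136/1360 = 0.10, a_23 = 340/1360 = 0.25, a_33 = 544/1360 = 0.40
I − A =
  [   0.70    -0.20    -0.10]
  [  -0.15     0.65    -0.25]
  [  -0.40    -0.10     0.60]
Cofactors of I−A, C_ij = (−1)^(i+j)·(minor ij) (rows/columns in the sector order above):
  C_11 = (0.65)(0.60) − (-0.25)(-0.10) = 0.3650
  C_12 = −[(-0.15)(0.60) − (-0.25)(-0.40)] = 0.1900
  C_13 = (-0.15)(-0.10) − (0.65)(-0.40) = 0.2750
  C_21 = −[(-0.20)(0.60) − (-0.10)(-0.10)] = 0.1300
  C_22 = (0.70)(0.60) − (-0.10)(-0.40) = 0.3800
  C_23 = −[(0.70)(-0.10) − (-0.20)(-0.40)] = 0.1500
  C_31 = (-0.20)(-0.25) − (-0.10)(0.65) = 0.1150
  C_32 = −[(0.70)(-0.25) − (-0.10)(-0.15)] = 0.1900
  C_33 = (0.70)(0.65) − (-0.20)(-0.15) = 0.4250
det(I−A) = Σ_j (I−A)_1j·C_1j = (0.70)(0.3650) + (-0.20)(0.1900) + (-0.10)(0.2750) = 0.1900
adj(I−A) = Cᵀ =
  [ 0.3650   0.1300   0.1150]
  [ 0.1900   0.3800   0.1900]
  [ 0.2750   0.1500   0.4250]
(I − A)⁻¹ = adj(I−A) / det(I−A) ≈
  [   1.9211     0.6842     0.6053]
  [   1.0000     2.0000     1.0000]
  [   1.4474     0.7895     2.2368]
x = (I − A)⁻¹ d = adj(I−A)·d / det(I−A), with det(I−A) = 0.1900:
  x_1 = (0.3650·200 + 0.1300·640 + 0.1150·580) / 0.1900 = 222.90 / 0.1900 ≈ 1173.158
  x_2 = (0.1900·200 + 0.3800·640 + 0.1900·580) / 0.1900 = 391.40 / 0.1900 = 2060.000
  x_3 = (0.2750·200 + 0.1500·640 + 0.4250·580) / 0.1900 = 397.50 / 0.1900 ≈ 2092.105

x_1 = 1173.158, x_2 = 2060.000, x_3 = 2092.105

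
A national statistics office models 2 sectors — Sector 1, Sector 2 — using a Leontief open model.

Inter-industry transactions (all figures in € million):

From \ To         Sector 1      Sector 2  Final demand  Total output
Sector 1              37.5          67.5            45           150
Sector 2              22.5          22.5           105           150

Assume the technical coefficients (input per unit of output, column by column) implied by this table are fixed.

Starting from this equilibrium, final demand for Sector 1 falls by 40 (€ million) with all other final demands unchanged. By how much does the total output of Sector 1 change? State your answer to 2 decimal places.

Technical coefficients a_ij = z_ij / X_j:
  a_11 = 37.5/150 = 0.25, a_21 = 22.5/150 = 0.15
  a_12 = 67.5/150 = 0.45, a_22 = 22.5/150 = 0.15
I − A =
  [   0.75    -0.45]
  [  -0.15     0.85]
det(I−A) = (0.75)(0.85) − (-0.45)(-0.15) = 0.5700
adj(I−A) = [[0.85, 0.45], [0.15, 0.75]]
(I − A)⁻¹ = adj(I−A) / det(I−A) ≈
  [   1.4912     0.7895]
  [   0.2632     1.3158]
Δx = (I − A)⁻¹ Δd with Δd having -40 in the Sector 1 component and 0 elsewhere.
So Δx_1 = L_11 · (-40), where L_11 = adj(I−A)_11 / det(I−A) = 0.85 / 0.5700.
Δx_1 = 0.85 × (-40) / 0.5700 = -34.00 / 0.5700 ≈ -59.65.

Δx_1 = -59.65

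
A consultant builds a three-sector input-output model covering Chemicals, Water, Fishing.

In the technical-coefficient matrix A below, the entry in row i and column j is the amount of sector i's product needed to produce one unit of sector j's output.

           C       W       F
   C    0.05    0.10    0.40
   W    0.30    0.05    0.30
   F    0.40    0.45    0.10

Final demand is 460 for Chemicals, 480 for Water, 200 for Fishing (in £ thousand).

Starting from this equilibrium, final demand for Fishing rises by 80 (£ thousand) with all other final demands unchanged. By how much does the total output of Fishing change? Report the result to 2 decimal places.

Δx_F = 159.00

I − A =
  [   0.95    -0.10    -0.40]
  [  -0.30     0.95    -0.30]
  [  -0.40    -0.45     0.90]
Cofactors of I−A, C_ij = (−1)^(i+j)·(minor ij) (rows/columns in the sector order above):
  C_11 = (0.95)(0.90) − (-0.30)(-0.45) = 0.7200
  C_12 = −[(-0.30)(0.90) − (-0.30)(-0.40)] = 0.3900
  C_13 = (-0.30)(-0.45) − (0.95)(-0.40) = 0.5150
  C_21 = −[(-0.10)(0.90) − (-0.40)(-0.45)] = 0.2700
  C_22 = (0.95)(0.90) − (-0.40)(-0.40) = 0.6950
  C_23 = −[(0.95)(-0.45) − (-0.10)(-0.40)] = 0.4675
  C_31 = (-0.10)(-0.30) − (-0.40)(0.95) = 0.4100
  C_32 = −[(0.95)(-0.30) − (-0.40)(-0.30)] = 0.4050
  C_33 = (0.95)(0.95) − (-0.10)(-0.30) = 0.8725
det(I−A) = Σ_j (I−A)_1j·C_1j = (0.95)(0.7200) + (-0.10)(0.3900) + (-0.40)(0.5150) = 0.4390
adj(I−A) = Cᵀ =
  [ 0.7200   0.2700   0.4100]
  [ 0.3900   0.6950   0.4050]
  [ 0.5150   0.4675   0.8725]
(I − A)⁻¹ = adj(I−A) / det(I−A) ≈
  [   1.6401     0.6150     0.9339]
  [   0.8884     1.5831     0.9226]
  [   1.1731     1.0649     1.9875]
Δx = (I − A)⁻¹ Δd with Δd having +80 in the Fishing component and 0 elsewhere.
So Δx_F = L_FF · (+80), where L_FF = adj(I−A)_FF / det(I−A) = 0.8725 / 0.4390.
Δx_F = 0.8725 × (+80) / 0.4390 = 69.80 / 0.4390 ≈ 159.00.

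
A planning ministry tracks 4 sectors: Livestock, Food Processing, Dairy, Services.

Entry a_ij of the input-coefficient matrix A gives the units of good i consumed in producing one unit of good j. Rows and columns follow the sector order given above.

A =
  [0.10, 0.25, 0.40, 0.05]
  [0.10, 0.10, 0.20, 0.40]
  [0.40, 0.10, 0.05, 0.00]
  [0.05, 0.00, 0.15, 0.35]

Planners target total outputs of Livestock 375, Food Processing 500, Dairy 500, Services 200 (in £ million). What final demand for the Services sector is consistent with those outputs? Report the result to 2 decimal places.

I − A =
  [   0.90    -0.25    -0.40    -0.05]
  [  -0.10     0.90    -0.20    -0.40]
  [  -0.40    -0.10     0.95     0.00]
  [  -0.05     0.00    -0.15     0.65]
d = (I − A) x:
  d_L = (+0.90)·375 + (-0.25)·500 + (-0.40)·500 + (-0.05)·200 = 2.50
  d_F = (-0.10)·375 + (+0.90)·500 + (-0.20)·500 + (-0.40)·200 = 232.50
  d_D = (-0.40)·375 + (-0.10)·500 + (+0.95)·500 + (+0.00)·200 = 275.00
  d_S = (-0.05)·375 + (+0.00)·500 + (-0.15)·500 + (+0.65)·200 = 36.25

d_S = 36.25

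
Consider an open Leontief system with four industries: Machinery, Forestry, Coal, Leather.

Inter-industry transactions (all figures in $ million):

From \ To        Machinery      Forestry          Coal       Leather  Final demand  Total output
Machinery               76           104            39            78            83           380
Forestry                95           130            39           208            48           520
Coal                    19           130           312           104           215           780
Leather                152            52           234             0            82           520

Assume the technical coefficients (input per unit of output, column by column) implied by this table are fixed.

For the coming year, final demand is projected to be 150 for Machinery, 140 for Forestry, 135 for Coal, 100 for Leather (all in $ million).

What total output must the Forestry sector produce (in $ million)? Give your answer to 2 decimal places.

Technical coefficients a_ij = z_ij / X_j:
  a_11 = 76/380 = 0.20, a_21 = 95/380 = 0.25, a_31 = 19/380 = 0.05, a_41 = 152/380 = 0.40
  a_12 = 104/520 = 0.20, a_22 = 130/520 = 0.25, a_32 = 130/520 = 0.25, a_42 = 52/520 = 0.10
  a_13 = 39/780 = 0.05, a_23 = 39/780 = 0.05, a_33 = 312/780 = 0.40, a_43 = 234/780 = 0.30
  a_14 = 78/520 = 0.15, a_24 = 208/520 = 0.40, a_34 = 104/520 = 0.20, a_44 = 0/520 = 0.00
I − A =
  [   0.80    -0.20    -0.05    -0.15]
  [  -0.25     0.75    -0.05    -0.40]
  [  -0.05    -0.25     0.60    -0.20]
  [  -0.40    -0.10    -0.30     1.00]
Compute the cofactors C_ij = (−1)^(i+j)·(3×3 minor ij) of I−A; the adjugate is their transpose:
adj(I−A) = Cᵀ =
  [ 0.337500   0.141750   0.104000   0.128125]
  [ 0.243500   0.387250   0.164750   0.224375]
  [ 0.203000   0.227750   0.437250   0.209000]
  [ 0.220250   0.163750   0.189250   0.314500]
det(I−A) = Σ_j (I−A)_1j·C_1j = (0.80)(0.337500) + (-0.20)(0.243500) + (-0.05)(0.203000) + (-0.15)(0.220250) = 0.1781125
(I − A)⁻¹ = adj(I−A) / det(I−A) ≈
  [   1.8949     0.7958     0.5839     0.7193]
  [   1.3671     2.1742     0.9250     1.2597]
  [   1.1397     1.2787     2.4549     1.1734]
  [   1.2366     0.9194     1.0625     1.7657]
x = (I − A)⁻¹ d = adj(I−A)·d / det(I−A), with det(I−A) = 0.1781125:
  x_1 = (0.337500·150 + 0.141750·140 + 0.104000·135 + 0.128125·100) / 0.1781125 = 97.3225 / 0.1781125 ≈ 546.41
  x_2 = (0.243500·150 + 0.387250·140 + 0.164750·135 + 0.224375·100) / 0.1781125 = 135.41875 / 0.1781125 ≈ 760.30
  x_3 = (0.203000·150 + 0.227750·140 + 0.437250·135 + 0.209000·100) / 0.1781125 = 142.26375 / 0.1781125 ≈ 798.73
  x_4 = (0.220250·150 + 0.163750·140 + 0.189250·135 + 0.314500·100) / 0.1781125 = 112.96125 / 0.1781125 ≈ 634.21

x_2 = 760.30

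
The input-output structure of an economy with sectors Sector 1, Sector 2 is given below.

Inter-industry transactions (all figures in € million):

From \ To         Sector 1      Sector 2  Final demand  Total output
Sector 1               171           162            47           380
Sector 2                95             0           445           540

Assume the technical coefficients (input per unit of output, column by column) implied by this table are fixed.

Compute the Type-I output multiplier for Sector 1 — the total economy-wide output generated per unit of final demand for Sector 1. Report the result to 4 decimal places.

m_1 = 2.6316

Technical coefficients a_ij = z_ij / X_j:
  a_11 = 171/380 = 0.45, a_21 = 95/380 = 0.25
  a_12 = 162/540 = 0.30, a_22 = 0/540 = 0.00
I − A =
  [   0.55    -0.30]
  [  -0.25     1.00]
det(I−A) = (0.55)(1.00) − (-0.30)(-0.25) = 0.4750
adj(I−A) = [[1.00, 0.30], [0.25, 0.55]]
(I − A)⁻¹ = adj(I−A) / det(I−A) ≈
  [   2.10526     0.63158]
  [   0.52632     1.15789]
The output multiplier for sector j is the column-j sum of the Leontief inverse (I − A)⁻¹ = adj(I−A) / det(I−A).
Column 1 of adj(I−A): (1.00, 0.25); det(I−A) = 0.4750.
m_1 = (1.00 + 0.25) / 0.4750 = 1.25 / 0.4750 ≈ 2.6316.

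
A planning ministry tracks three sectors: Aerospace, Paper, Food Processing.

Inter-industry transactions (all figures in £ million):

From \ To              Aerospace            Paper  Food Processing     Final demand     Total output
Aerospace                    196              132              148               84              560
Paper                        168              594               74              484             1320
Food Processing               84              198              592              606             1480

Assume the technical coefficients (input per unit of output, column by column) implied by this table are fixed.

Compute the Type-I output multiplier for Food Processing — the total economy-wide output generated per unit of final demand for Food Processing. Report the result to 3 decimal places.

Technical coefficients a_ij = z_ij / X_j:
  a_11 = 196/560 = 0.35, a_21 = 168/560 = 0.30, a_31 = 84/560 = 0.15
  a_12 = 132/1320 = 0.10, a_22 = 594/1320 = 0.45, a_32 = 198/1320 = 0.15
  a_13 = 148/1480 = 0.10, a_23 = 74/1480 = 0.05, a_33 = 592/1480 = 0.40
I − A =
  [   0.65    -0.10    -0.10]
  [  -0.30     0.55    -0.05]
  [  -0.15    -0.15     0.60]
Cofactors of I−A, C_ij = (−1)^(i+j)·(minor ij) (rows/columns in the sector order above):
  C_11 = (0.55)(0.60) − (-0.05)(-0.15) = 0.3225
  C_12 = −[(-0.30)(0.60) − (-0.05)(-0.15)] = 0.1875
  C_13 = (-0.30)(-0.15) − (0.55)(-0.15) = 0.1275
  C_21 = −[(-0.10)(0.60) − (-0.10)(-0.15)] = 0.0750
  C_22 = (0.65)(0.60) − (-0.10)(-0.15) = 0.3750
  C_23 = −[(0.65)(-0.15) − (-0.10)(-0.15)] = 0.1125
  C_31 = (-0.10)(-0.05) − (-0.10)(0.55) = 0.0600
  C_32 = −[(0.65)(-0.05) − (-0.10)(-0.30)] = 0.0625
  C_33 = (0.65)(0.55) − (-0.10)(-0.30) = 0.3275
det(I−A) = Σ_j (I−A)_1j·C_1j = (0.65)(0.3225) + (-0.10)(0.1875) + (-0.10)(0.1275) = 0.178125
adj(I−A) = Cᵀ =
  [ 0.3225   0.0750   0.0600]
  [ 0.1875   0.3750   0.0625]
  [ 0.1275   0.1125   0.3275]
(I − A)⁻¹ = adj(I−A) / det(I−A) ≈
  [   1.8105     0.4211     0.3368]
  [   1.0526     2.1053     0.3509]
  [   0.7158     0.6316     1.8386]
The output multiplier for sector j is the column-j sum of the Leontief inverse (I − A)⁻¹ = adj(I−A) / det(I−A).
Column 3 of adj(I−A): (0.0600, 0.0625, 0.3275); det(I−A) = 0.178125.
m_3 = (0.0600 + 0.0625 + 0.3275) / 0.178125 = 0.45 / 0.178125 ≈ 2.526.

m_3 = 2.526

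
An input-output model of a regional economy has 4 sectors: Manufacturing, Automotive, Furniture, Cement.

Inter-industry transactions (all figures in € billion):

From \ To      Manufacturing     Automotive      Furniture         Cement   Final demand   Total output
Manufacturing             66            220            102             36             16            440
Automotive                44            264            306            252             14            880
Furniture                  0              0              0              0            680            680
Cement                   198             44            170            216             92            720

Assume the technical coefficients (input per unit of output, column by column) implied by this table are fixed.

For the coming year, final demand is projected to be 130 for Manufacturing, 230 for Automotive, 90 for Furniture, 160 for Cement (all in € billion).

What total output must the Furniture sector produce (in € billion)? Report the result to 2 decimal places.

x_3 = 90.00

Technical coefficients a_ij = z_ij / X_j:
  a_11 = 66/440 = 0.15, a_21 = 44/440 = 0.10, a_31 = 0/440 = 0.00, a_41 = 198/440 = 0.45
  a_12 = 220/880 = 0.25, a_22 = 264/880 = 0.30, a_32 = 0/880 = 0.00, a_42 = 44/880 = 0.05
  a_13 = 102/680 = 0.15, a_23 = 306/680 = 0.45, a_33 = 0/680 = 0.00, a_43 = 170/680 = 0.25
  a_14 = 36/720 = 0.05, a_24 = 252/720 = 0.35, a_34 = 0/720 = 0.00, a_44 = 216/720 = 0.30
I − A =
  [   0.85    -0.25    -0.15    -0.05]
  [  -0.10     0.70    -0.45    -0.35]
  [   0.00     0.00     1.00     0.00]
  [  -0.45    -0.05    -0.25     0.70]
Compute the cofactors C_ij = (−1)^(i+j)·(3×3 minor ij) of I−A; the adjugate is their transpose:
adj(I−A) = Cᵀ =
  [ 0.472500   0.177500   0.181375   0.122500]
  [ 0.227500   0.572500   0.367375   0.302500]
  [ 0.000000   0.000000   0.328750   0.000000]
  [ 0.320000   0.155000   0.260250   0.570000]
det(I−A) = Σ_j (I−A)_1j·C_1j = (0.85)(0.472500) + (-0.25)(0.227500) + (-0.15)(0.000000) + (-0.05)(0.320000) = 0.32875
(I − A)⁻¹ = adj(I−A) / det(I−A) ≈
  [   1.4373     0.5399     0.5517     0.3726]
  [   0.6920     1.7414     1.1175     0.9202]
  [   0.0000     0.0000     1.0000     0.0000]
  [   0.9734     0.4715     0.7916     1.7338]
x = (I − A)⁻¹ d = adj(I−A)·d / det(I−A), with det(I−A) = 0.32875:
  x_1 = (0.472500·130 + 0.177500·230 + 0.181375·90 + 0.122500·160) / 0.32875 = 138.17375 / 0.32875 ≈ 420.30
  x_2 = (0.227500·130 + 0.572500·230 + 0.367375·90 + 0.302500·160) / 0.32875 = 242.71375 / 0.32875 ≈ 738.29
  x_3 = (0.000000·130 + 0.000000·230 + 0.328750·90 + 0.000000·160) / 0.32875 = 29.5875 / 0.32875 = 90.00
  x_4 = (0.320000·130 + 0.155000·230 + 0.260250·90 + 0.570000·160) / 0.32875 = 191.8725 / 0.32875 ≈ 583.64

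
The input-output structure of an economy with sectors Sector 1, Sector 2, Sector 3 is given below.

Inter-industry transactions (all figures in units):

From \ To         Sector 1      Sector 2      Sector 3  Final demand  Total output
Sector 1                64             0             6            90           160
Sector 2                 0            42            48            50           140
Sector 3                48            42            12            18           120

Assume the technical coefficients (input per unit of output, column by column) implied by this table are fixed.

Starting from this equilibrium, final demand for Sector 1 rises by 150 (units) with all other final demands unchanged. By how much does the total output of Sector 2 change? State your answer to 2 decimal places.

Δx_2 = 60.91

Technical coefficients a_ij = z_ij / X_j:
  a_11 = 64/160 = 0.40, a_21 = 0/160 = 0.00, a_31 = 48/160 = 0.30
  a_12 = 0/140 = 0.00, a_22 = 42/140 = 0.30, a_32 = 42/140 = 0.30
  a_13 = 6/120 = 0.05, a_23 = 48/120 = 0.40, a_33 = 12/120 = 0.10
I − A =
  [   0.60     0.00    -0.05]
  [   0.00     0.70    -0.40]
  [  -0.30    -0.30     0.90]
Cofactors of I−A, C_ij = (−1)^(i+j)·(minor ij) (rows/columns in the sector order above):
  C_11 = (0.70)(0.90) − (-0.40)(-0.30) = 0.5100
  C_12 = −[(0.00)(0.90) − (-0.40)(-0.30)] = 0.1200
  C_13 = (0.00)(-0.30) − (0.70)(-0.30) = 0.2100
  C_21 = −[(0.00)(0.90) − (-0.05)(-0.30)] = 0.0150
  C_22 = (0.60)(0.90) − (-0.05)(-0.30) = 0.5250
  C_23 = −[(0.60)(-0.30) − (0.00)(-0.30)] = 0.1800
  C_31 = (0.00)(-0.40) − (-0.05)(0.70) = 0.0350
  C_32 = −[(0.60)(-0.40) − (-0.05)(0.00)] = 0.2400
  C_33 = (0.60)(0.70) − (0.00)(0.00) = 0.4200
det(I−A) = Σ_j (I−A)_1j·C_1j = (0.60)(0.5100) + (0.00)(0.1200) + (-0.05)(0.2100) = 0.2955
adj(I−A) = Cᵀ =
  [ 0.5100   0.0150   0.0350]
  [ 0.1200   0.5250   0.2400]
  [ 0.2100   0.1800   0.4200]
(I − A)⁻¹ = adj(I−A) / det(I−A) ≈
  [   1.7259     0.0508     0.1184]
  [   0.4061     1.7766     0.8122]
  [   0.7107     0.6091     1.4213]
Δx = (I − A)⁻¹ Δd with Δd having +150 in the Sector 1 component and 0 elsewhere.
So Δx_2 = L_21 · (+150), where L_21 = adj(I−A)_21 / det(I−A) = 0.1200 / 0.2955.
Δx_2 = 0.1200 × (+150) / 0.2955 = 18.00 / 0.2955 ≈ 60.91.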